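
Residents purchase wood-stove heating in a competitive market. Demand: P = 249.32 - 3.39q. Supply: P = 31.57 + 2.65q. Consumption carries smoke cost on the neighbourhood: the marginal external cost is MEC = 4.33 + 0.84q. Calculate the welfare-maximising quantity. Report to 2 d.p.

q* = 31.02

Social marginal benefit = demand − MEC = 244.99 - 4.23q.
Set SMB = MC: 244.99 - 4.23q = 31.57 + 2.65q → q* = 31.0203.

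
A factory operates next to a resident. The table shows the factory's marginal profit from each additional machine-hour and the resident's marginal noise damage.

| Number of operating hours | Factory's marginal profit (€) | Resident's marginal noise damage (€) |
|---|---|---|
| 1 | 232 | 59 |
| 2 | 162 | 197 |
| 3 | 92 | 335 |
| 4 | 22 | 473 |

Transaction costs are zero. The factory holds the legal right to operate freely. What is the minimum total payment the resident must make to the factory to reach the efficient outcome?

Left alone the factory would choose level 4 (marginal profit stays positive).
Efficient level: k* = 1 (marginal profit ≥ marginal noise damage through 1).
The resident must at least cover the factory's forgone profit from cutting 4→1: 162 + 92 + 22 = 276.

€276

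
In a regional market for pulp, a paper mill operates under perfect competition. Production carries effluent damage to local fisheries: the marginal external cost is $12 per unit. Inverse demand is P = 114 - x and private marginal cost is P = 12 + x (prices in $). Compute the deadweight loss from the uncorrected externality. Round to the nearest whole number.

Market equilibrium (private): 12 + x = 114 - x → x_m = 51.0000.
Social marginal cost = private MC + MEC = 24 + x.
Set SMC = demand: 24 + x = 114 - x → x* = 45.0000.
The loss is the area between SMC and demand from x* to x_m; with linear curves that's a triangle of height MEC(x_m).
DWL = ½ × 6.0000 × 12.0000 = 36.0000.

DWL = $36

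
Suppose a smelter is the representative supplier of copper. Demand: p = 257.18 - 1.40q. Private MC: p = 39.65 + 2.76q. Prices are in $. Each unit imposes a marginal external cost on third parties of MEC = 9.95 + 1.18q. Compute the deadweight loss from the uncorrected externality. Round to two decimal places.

DWL = $480.73

Market equilibrium (private): 39.65 + 2.76q = 257.18 - 1.40q → q_m = 52.2909.
Social marginal cost = private MC + MEC = 49.60 + 3.94q.
Set SMC = demand: 49.60 + 3.94q = 257.18 - 1.40q → q* = 38.8727.
Between q* and q_m the wedge SMC − demand runs linearly from 0 to MEC(q_m), so the loss is a triangle.
DWL = ½ × 13.4182 × 71.6532 = 480.7285.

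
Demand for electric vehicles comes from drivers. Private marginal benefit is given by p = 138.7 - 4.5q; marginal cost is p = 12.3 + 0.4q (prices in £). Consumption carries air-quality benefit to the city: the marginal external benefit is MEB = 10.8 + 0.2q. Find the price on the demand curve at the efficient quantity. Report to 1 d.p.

P = £7.3

Social marginal benefit = demand + MEB = 149.5 - 4.3q.
Set SMB = MC: 149.5 - 4.3q = 12.3 + 0.4q → q* = 29.1915.
Consumer price on the demand curve at q*: 138.7 − 4.5×29.1915 = 7.3383.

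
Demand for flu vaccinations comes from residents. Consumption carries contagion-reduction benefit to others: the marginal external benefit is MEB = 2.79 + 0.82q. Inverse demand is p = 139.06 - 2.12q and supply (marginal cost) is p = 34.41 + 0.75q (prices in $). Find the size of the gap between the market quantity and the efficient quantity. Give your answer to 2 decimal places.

Market equilibrium (private): 34.41 + 0.75q = 139.06 - 2.12q → q_m = 36.4634.
Social marginal benefit = demand + MEB = 141.85 - 1.30q.
Set SMB = MC: 141.85 - 1.30q = 34.41 + 0.75q → q* = 52.4098.
Gap = |36.4634 − 52.4098| = 15.9464.

15.95 units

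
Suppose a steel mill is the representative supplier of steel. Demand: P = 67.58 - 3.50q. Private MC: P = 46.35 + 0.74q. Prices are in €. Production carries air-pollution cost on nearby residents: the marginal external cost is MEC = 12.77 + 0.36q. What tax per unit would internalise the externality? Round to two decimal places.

Social marginal cost = private MC + MEC = 59.12 + 1.10q.
Set SMC = demand: 59.12 + 1.10q = 67.58 - 3.50q → q* = 1.8391.
The Pigouvian tax equals MEC at q*: 12.77 + 0.36×1.8391 = 13.4321.

tax = €13.43 per unit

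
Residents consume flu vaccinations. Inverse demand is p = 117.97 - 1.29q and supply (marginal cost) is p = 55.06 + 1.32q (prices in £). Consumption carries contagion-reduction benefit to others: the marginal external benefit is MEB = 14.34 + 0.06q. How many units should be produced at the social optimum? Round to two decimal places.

Social marginal benefit = demand + MEB = 132.31 - 1.23q.
Set SMB = MC: 132.31 - 1.23q = 55.06 + 1.32q → q* = 30.2941.

q* = 30.29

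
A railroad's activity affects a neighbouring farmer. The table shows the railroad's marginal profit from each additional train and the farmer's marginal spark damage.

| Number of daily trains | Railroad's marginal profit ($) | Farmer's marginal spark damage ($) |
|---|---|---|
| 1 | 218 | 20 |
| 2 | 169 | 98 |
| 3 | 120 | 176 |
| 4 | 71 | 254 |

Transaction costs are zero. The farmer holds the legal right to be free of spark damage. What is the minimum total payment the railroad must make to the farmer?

$118

Efficient level: marginal profit ≥ marginal spark damage through level 2, so k* = 2.
With the farmer holding the right, the railroad must at least compensate total damage at k*: 20 + 98 = 118.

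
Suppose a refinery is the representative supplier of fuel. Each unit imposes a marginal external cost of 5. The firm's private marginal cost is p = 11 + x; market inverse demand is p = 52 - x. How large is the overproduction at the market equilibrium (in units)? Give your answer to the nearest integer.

Market equilibrium (private): 11 + x = 52 - x → x_m = 20.5000.
Social marginal cost = private MC + MEC = 16 + x.
Set SMC = demand: 16 + x = 52 - x → x* = 18.0000.
Gap = |20.5000 − 18.0000| = 2.5000.

3 units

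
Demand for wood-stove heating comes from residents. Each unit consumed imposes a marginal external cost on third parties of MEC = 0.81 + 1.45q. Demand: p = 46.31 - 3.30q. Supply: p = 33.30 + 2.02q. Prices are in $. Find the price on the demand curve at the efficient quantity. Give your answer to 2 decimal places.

Social marginal benefit = demand − MEC = 45.50 - 4.75q.
Set SMB = MC: 45.50 - 4.75q = 33.30 + 2.02q → q* = 1.8021.
Consumer price on the demand curve at q*: 46.31 − 3.30×1.8021 = 40.3631.

P = $40.36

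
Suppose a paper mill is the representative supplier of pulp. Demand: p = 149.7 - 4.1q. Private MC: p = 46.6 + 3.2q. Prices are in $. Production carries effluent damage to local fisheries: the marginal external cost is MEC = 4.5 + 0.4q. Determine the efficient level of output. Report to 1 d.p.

q* = 12.8

Social marginal cost = private MC + MEC = 51.1 + 3.6q.
Set SMC = demand: 51.1 + 3.6q = 149.7 - 4.1q → q* = 12.8052.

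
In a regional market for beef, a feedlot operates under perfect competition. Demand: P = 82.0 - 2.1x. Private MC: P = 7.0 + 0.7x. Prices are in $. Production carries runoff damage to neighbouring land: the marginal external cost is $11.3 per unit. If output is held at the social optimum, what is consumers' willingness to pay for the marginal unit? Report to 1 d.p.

Social marginal cost = private MC + MEC = 18.3 + 0.7x.
Set SMC = demand: 18.3 + 0.7x = 82.0 - 2.1x → x* = 22.7500.
Consumer price on the demand curve at x*: 82.0 − 2.1×22.7500 = 34.2250.

P = $34.2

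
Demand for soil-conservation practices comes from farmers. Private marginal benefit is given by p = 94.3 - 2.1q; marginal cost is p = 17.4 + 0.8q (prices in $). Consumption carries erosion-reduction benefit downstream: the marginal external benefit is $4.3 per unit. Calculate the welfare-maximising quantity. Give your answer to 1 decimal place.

Social marginal benefit = demand + MEB = 98.6 - 2.1q.
Set SMB = MC: 98.6 - 2.1q = 17.4 + 0.8q → q* = 28.0000.

q* = 28.0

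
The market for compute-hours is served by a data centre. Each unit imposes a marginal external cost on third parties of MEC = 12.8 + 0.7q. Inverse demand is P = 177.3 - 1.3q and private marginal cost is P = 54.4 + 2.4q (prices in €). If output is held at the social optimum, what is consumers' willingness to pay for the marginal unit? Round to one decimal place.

P = €144.8

Social marginal cost = private MC + MEC = 67.2 + 3.1q.
Set SMC = demand: 67.2 + 3.1q = 177.3 - 1.3q → q* = 25.0227.
Consumer price on the demand curve at q*: 177.3 − 1.3×25.0227 = 144.7705.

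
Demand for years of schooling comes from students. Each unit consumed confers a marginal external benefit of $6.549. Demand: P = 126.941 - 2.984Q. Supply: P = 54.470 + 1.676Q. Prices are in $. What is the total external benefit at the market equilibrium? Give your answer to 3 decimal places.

$101.848

Market equilibrium (private): 54.470 + 1.676Q = 126.941 - 2.984Q → Q_m = 15.5517.
Total external benefit = MEB × Q_m = 6.549 × 15.5517 = 101.8481.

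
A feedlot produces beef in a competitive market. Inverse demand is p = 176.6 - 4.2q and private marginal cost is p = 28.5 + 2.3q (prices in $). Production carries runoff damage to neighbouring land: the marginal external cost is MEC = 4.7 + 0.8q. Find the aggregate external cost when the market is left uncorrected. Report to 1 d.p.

Market equilibrium (private): 28.5 + 2.3q = 176.6 - 4.2q → q_m = 22.7846.
Total external cost = ∫₀^{q_m} (4.7 + 0.8q) dq = 4.7×22.7846 + ½×0.8×22.7846² = 314.7428.

$314.7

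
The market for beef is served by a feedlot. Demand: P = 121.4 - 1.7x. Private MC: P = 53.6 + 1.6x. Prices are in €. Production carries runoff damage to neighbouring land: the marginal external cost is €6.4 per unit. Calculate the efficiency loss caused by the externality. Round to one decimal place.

Market equilibrium (private): 53.6 + 1.6x = 121.4 - 1.7x → x_m = 20.5455.
Social marginal cost = private MC + MEC = 60.0 + 1.6x.
Set SMC = demand: 60.0 + 1.6x = 121.4 - 1.7x → x* = 18.6061.
Height of the DWL triangle at x_m is SMC(x_m) − demand(x_m) = MEC(x_m) = 6.4000.
DWL = ½ × 1.9394 × 6.4000 = 6.2061.

DWL = €6.2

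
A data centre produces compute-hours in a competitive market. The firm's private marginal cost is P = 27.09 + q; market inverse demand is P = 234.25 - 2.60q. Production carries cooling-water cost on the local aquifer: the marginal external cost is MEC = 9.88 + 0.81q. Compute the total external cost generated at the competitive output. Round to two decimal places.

Market equilibrium (private): 27.09 + q = 234.25 - 2.60q → q_m = 57.5444.
Total external cost = ∫₀^{q_m} (9.88 + 0.81q) dq = 9.88×57.5444 + ½×0.81×57.5444² = 1909.6387.

1909.64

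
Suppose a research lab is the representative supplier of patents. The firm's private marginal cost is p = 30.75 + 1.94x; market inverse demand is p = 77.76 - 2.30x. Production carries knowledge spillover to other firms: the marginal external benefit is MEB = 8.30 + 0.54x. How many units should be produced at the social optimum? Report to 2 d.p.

x* = 14.95

Social marginal cost = private MC − MEB = 22.45 + 1.40x.
Set SMC = demand: 22.45 + 1.40x = 77.76 - 2.30x → x* = 14.9486.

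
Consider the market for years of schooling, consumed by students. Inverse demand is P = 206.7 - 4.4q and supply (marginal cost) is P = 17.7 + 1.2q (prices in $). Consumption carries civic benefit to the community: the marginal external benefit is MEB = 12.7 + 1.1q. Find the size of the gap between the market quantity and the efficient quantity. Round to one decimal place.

11.1 units

Market equilibrium (private): 17.7 + 1.2q = 206.7 - 4.4q → q_m = 33.7500.
Social marginal benefit = demand + MEB = 219.4 - 3.3q.
Set SMB = MC: 219.4 - 3.3q = 17.7 + 1.2q → q* = 44.8222.
Gap = |33.7500 − 44.8222| = 11.0722.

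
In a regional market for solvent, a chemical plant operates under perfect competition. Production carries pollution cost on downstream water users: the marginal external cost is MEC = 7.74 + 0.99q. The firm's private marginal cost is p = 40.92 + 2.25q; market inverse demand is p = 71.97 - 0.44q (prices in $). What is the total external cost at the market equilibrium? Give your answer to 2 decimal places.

$155.29

Market equilibrium (private): 40.92 + 2.25q = 71.97 - 0.44q → q_m = 11.5428.
Total external cost = ∫₀^{q_m} (7.74 + 0.99q) dq = 7.74×11.5428 + ½×0.99×11.5428² = 155.2932.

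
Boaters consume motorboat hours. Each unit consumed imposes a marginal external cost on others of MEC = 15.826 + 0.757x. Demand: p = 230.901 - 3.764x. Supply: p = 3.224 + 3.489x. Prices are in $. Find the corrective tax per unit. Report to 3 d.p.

Social marginal benefit = demand − MEC = 215.075 - 4.521x.
Set SMB = MC: 215.075 - 4.521x = 3.224 + 3.489x → x* = 26.4483.
The Pigouvian tax equals MEC at x*: 15.826 + 0.757×26.4483 = 35.8474.

tax = $35.847 per unit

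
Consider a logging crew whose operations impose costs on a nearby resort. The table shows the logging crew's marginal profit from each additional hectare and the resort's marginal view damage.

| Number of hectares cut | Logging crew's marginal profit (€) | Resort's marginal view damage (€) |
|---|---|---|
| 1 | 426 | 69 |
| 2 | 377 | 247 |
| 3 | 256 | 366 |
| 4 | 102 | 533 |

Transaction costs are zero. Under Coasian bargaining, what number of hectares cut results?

Bargaining reaches the level where marginal profit last exceeds marginal view damage.
That holds through level 2 (377 ≥ 247) but not at 3 (256 < 366).

2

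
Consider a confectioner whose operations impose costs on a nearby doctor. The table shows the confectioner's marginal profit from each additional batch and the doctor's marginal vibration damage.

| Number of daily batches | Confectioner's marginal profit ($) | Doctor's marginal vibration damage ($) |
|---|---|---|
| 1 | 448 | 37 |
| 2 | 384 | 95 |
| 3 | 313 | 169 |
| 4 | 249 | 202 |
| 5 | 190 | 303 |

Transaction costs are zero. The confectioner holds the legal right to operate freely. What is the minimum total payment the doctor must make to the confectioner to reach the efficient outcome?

Left alone the confectioner would choose level 5 (marginal profit stays positive).
Efficient level: k* = 4 (marginal profit ≥ marginal vibration damage through 4).
The doctor must at least cover the confectioner's forgone profit from cutting 5→4: 190 = 190.

$190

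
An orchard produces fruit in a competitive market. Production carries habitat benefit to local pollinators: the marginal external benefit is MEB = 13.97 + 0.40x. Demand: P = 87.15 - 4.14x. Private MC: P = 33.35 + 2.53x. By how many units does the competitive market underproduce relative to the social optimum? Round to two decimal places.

Market equilibrium (private): 33.35 + 2.53x = 87.15 - 4.14x → x_m = 8.0660.
Social marginal cost = private MC − MEB = 19.38 + 2.13x.
Set SMC = demand: 19.38 + 2.13x = 87.15 - 4.14x → x* = 10.8086.
Gap = |8.0660 − 10.8086| = 2.7426.

2.74 units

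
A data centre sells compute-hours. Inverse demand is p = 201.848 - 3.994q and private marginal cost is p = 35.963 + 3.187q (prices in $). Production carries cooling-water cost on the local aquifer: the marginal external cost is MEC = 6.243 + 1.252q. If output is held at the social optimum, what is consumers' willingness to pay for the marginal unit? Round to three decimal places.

P = $126.239

Social marginal cost = private MC + MEC = 42.206 + 4.439q.
Set SMC = demand: 42.206 + 4.439q = 201.848 - 3.994q → q* = 18.9306.
Consumer price on the demand curve at q*: 201.848 − 3.994×18.9306 = 126.2392.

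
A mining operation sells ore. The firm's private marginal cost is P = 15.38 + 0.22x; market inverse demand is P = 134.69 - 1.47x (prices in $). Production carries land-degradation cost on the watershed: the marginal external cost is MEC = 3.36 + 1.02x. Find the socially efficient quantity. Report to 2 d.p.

x* = 42.79

Social marginal cost = private MC + MEC = 18.74 + 1.24x.
Set SMC = demand: 18.74 + 1.24x = 134.69 - 1.47x → x* = 42.7860.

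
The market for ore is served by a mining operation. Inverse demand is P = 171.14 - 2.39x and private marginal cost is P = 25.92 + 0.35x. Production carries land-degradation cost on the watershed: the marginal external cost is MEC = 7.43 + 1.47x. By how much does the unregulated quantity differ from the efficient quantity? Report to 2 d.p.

Market equilibrium (private): 25.92 + 0.35x = 171.14 - 2.39x → x_m = 53.0000.
Social marginal cost = private MC + MEC = 33.35 + 1.82x.
Set SMC = demand: 33.35 + 1.82x = 171.14 - 2.39x → x* = 32.7292.
Gap = |53.0000 − 32.7292| = 20.2708.

20.27 units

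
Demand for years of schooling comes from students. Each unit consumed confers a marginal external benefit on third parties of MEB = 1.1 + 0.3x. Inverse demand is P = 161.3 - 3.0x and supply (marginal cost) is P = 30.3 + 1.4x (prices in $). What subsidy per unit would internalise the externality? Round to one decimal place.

subsidy = $10.8 per unit

Social marginal benefit = demand + MEB = 162.4 - 2.7x.
Set SMB = MC: 162.4 - 2.7x = 30.3 + 1.4x → x* = 32.2195.
The Pigouvian subsidy equals MEB at x*: 1.1 + 0.3×32.2195 = 10.7659.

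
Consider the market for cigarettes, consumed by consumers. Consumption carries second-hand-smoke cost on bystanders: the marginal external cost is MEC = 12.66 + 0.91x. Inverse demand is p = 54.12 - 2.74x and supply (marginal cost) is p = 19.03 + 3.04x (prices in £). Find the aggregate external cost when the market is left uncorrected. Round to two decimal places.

Market equilibrium (private): 19.03 + 3.04x = 54.12 - 2.74x → x_m = 6.0709.
Total external cost = ∫₀^{x_m} (12.66 + 0.91x) dx = 12.66×6.0709 + ½×0.91×6.0709² = 93.6270.

£93.63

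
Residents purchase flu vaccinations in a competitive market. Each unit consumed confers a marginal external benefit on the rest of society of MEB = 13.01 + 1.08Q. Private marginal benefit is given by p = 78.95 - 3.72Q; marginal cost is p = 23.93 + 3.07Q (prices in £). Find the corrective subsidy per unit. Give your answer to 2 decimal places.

Social marginal benefit = demand + MEB = 91.96 - 2.64Q.
Set SMB = MC: 91.96 - 2.64Q = 23.93 + 3.07Q → Q* = 11.9142.
The Pigouvian subsidy equals MEB at Q*: 13.01 + 1.08×11.9142 = 25.8773.

subsidy = £25.88 per unit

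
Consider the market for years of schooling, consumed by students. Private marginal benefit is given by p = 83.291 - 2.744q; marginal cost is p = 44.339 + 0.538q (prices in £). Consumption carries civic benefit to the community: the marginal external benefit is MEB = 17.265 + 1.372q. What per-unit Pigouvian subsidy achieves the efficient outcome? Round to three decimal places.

subsidy = £57.647 per unit

Social marginal benefit = demand + MEB = 100.556 - 1.372q.
Set SMB = MC: 100.556 - 1.372q = 44.339 + 0.538q → q* = 29.4330.
The Pigouvian subsidy equals MEB at q*: 17.265 + 1.372×29.4330 = 57.6471.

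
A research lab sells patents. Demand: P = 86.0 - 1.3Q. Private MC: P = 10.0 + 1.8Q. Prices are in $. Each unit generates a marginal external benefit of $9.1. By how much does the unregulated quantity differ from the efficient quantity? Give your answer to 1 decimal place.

2.9 units

Market equilibrium (private): 10.0 + 1.8Q = 86.0 - 1.3Q → Q_m = 24.5161.
Social marginal cost = private MC − MEB = 0.9 + 1.8Q.
Set SMC = demand: 0.9 + 1.8Q = 86.0 - 1.3Q → Q* = 27.4516.
Gap = |24.5161 − 27.4516| = 2.9355.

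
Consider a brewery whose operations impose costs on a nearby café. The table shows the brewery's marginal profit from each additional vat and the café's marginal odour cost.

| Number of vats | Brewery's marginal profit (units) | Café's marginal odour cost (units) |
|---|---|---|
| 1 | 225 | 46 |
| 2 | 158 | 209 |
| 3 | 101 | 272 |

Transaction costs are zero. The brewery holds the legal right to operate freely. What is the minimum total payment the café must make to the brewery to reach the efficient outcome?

Left alone the brewery would choose level 3 (marginal profit stays positive).
Efficient level: k* = 1 (marginal profit ≥ marginal odour cost through 1).
The café must at least cover the brewery's forgone profit from cutting 3→1: 158 + 101 = 259.

259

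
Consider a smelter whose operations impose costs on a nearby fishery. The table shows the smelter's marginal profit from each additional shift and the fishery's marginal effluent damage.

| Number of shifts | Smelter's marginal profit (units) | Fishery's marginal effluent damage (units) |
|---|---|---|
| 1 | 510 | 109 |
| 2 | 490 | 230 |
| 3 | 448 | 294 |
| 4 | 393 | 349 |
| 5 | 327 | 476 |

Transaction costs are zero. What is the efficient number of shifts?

Bargaining reaches the level where marginal profit last exceeds marginal effluent damage.
That holds through level 4 (393 ≥ 349) but not at 5 (327 < 476).

4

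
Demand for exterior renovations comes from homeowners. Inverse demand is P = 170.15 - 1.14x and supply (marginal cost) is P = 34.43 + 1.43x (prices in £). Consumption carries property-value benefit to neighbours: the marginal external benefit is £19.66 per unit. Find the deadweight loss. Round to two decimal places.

DWL = £75.20

Market equilibrium (private): 34.43 + 1.43x = 170.15 - 1.14x → x_m = 52.8093.
Social marginal benefit = demand + MEB = 189.81 - 1.14x.
Set SMB = MC: 189.81 - 1.14x = 34.43 + 1.43x → x* = 60.4591.
Height of the DWL triangle at x_m is SMB(x_m) − MC(x_m) = MEB(x_m) = 19.6600.
DWL = ½ × 7.6498 × 19.6600 = 75.1975.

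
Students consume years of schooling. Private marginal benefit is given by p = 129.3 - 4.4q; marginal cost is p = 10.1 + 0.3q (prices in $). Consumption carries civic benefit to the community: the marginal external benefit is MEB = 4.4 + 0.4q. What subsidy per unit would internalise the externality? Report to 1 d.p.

subsidy = $15.9 per unit

Social marginal benefit = demand + MEB = 133.7 - 4.0q.
Set SMB = MC: 133.7 - 4.0q = 10.1 + 0.3q → q* = 28.7442.
The Pigouvian subsidy equals MEB at q*: 4.4 + 0.4×28.7442 = 15.8977.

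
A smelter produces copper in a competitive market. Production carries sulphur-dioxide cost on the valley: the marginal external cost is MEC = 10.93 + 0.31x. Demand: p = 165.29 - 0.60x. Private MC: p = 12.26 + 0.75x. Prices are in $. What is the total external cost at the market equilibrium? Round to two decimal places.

$3230.65

Market equilibrium (private): 12.26 + 0.75x = 165.29 - 0.60x → x_m = 113.3556.
Total external cost = ∫₀^{x_m} (10.93 + 0.31x) dx = 10.93×113.3556 + ½×0.31×113.3556² = 3230.6480.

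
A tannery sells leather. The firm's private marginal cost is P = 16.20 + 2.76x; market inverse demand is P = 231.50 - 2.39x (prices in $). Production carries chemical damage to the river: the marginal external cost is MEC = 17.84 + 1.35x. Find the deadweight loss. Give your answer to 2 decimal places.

Market equilibrium (private): 16.20 + 2.76x = 231.50 - 2.39x → x_m = 41.8058.
Social marginal cost = private MC + MEC = 34.04 + 4.11x.
Set SMC = demand: 34.04 + 4.11x = 231.50 - 2.39x → x* = 30.3785.
The loss is the area between SMC and demand from x* to x_m; with linear curves that's a triangle of height MEC(x_m).
DWL = ½ × 11.4273 × 74.2779 = 424.3979.

DWL = $424.40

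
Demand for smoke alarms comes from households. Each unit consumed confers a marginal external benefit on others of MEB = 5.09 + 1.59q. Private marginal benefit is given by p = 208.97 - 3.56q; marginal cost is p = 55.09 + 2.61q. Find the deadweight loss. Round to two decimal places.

Market equilibrium (private): 55.09 + 2.61q = 208.97 - 3.56q → q_m = 24.9400.
Social marginal benefit = demand + MEB = 214.06 - 1.97q.
Set SMB = MC: 214.06 - 1.97q = 55.09 + 2.61q → q* = 34.7096.
The loss is the area between SMB and MC from q* to q_m; with linear curves that's a triangle of height MEB(q_m).
DWL = ½ × 9.7696 × 44.7447 = 218.5689.

DWL = 218.57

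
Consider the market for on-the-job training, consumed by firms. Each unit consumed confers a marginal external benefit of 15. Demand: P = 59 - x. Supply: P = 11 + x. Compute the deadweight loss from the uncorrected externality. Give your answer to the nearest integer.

Market equilibrium (private): 11 + x = 59 - x → x_m = 24.0000.
Social marginal benefit = demand + MEB = 74 - x.
Set SMB = MC: 74 - x = 11 + x → x* = 31.5000.
Height of the DWL triangle at x_m is SMB(x_m) − MC(x_m) = MEB(x_m) = 15.0000.
DWL = ½ × 7.5000 × 15.0000 = 56.2500.

DWL = 56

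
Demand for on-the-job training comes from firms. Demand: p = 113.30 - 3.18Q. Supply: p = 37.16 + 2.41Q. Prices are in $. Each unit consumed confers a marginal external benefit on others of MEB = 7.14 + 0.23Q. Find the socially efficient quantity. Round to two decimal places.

Q* = 15.54

Social marginal benefit = demand + MEB = 120.44 - 2.95Q.
Set SMB = MC: 120.44 - 2.95Q = 37.16 + 2.41Q → Q* = 15.5373.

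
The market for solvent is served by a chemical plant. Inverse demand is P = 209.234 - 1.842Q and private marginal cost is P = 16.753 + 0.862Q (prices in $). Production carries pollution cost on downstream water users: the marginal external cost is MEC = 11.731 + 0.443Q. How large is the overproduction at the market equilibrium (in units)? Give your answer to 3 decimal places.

13.748 units

Market equilibrium (private): 16.753 + 0.862Q = 209.234 - 1.842Q → Q_m = 71.1838.
Social marginal cost = private MC + MEC = 28.484 + 1.305Q.
Set SMC = demand: 28.484 + 1.305Q = 209.234 - 1.842Q → Q* = 57.4357.
Gap = |71.1838 − 57.4357| = 13.7481.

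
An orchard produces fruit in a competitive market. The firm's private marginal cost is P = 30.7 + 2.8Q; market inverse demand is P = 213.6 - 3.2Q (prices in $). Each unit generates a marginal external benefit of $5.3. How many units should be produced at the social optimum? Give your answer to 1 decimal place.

Social marginal cost = private MC − MEB = 25.4 + 2.8Q.
Set SMC = demand: 25.4 + 2.8Q = 213.6 - 3.2Q → Q* = 31.3667.

Q* = 31.4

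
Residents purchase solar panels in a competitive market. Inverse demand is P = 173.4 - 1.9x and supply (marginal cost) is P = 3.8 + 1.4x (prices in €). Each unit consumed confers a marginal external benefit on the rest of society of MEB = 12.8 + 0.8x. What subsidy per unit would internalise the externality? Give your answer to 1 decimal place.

Social marginal benefit = demand + MEB = 186.2 - 1.1x.
Set SMB = MC: 186.2 - 1.1x = 3.8 + 1.4x → x* = 72.9600.
The Pigouvian subsidy equals MEB at x*: 12.8 + 0.8×72.9600 = 71.1680.

subsidy = €71.2 per unit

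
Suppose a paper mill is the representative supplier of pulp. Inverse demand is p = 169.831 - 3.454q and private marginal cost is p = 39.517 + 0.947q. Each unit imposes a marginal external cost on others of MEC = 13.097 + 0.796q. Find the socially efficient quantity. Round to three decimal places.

q* = 22.555

Social marginal cost = private MC + MEC = 52.614 + 1.743q.
Set SMC = demand: 52.614 + 1.743q = 169.831 - 3.454q → q* = 22.5547.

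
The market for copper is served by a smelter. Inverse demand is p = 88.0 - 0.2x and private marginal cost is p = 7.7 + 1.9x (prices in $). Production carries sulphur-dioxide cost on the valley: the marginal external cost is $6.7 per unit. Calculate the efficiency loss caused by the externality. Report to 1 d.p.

DWL = $10.7

Market equilibrium (private): 7.7 + 1.9x = 88.0 - 0.2x → x_m = 38.2381.
Social marginal cost = private MC + MEC = 14.4 + 1.9x.
Set SMC = demand: 14.4 + 1.9x = 88.0 - 0.2x → x* = 35.0476.
Height of the DWL triangle at x_m is SMC(x_m) − demand(x_m) = MEC(x_m) = 6.7000.
DWL = ½ × 3.1905 × 6.7000 = 10.6882.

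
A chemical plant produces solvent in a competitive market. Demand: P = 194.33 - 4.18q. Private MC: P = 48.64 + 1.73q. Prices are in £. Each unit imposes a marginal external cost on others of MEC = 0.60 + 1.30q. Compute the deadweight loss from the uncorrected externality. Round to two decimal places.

Market equilibrium (private): 48.64 + 1.73q = 194.33 - 4.18q → q_m = 24.6514.
Social marginal cost = private MC + MEC = 49.24 + 3.03q.
Set SMC = demand: 49.24 + 3.03q = 194.33 - 4.18q → q* = 20.1234.
Height of the DWL triangle at q_m is SMC(q_m) − demand(q_m) = MEC(q_m) = 32.6469.
DWL = ½ × 4.5280 × 32.6469 = 73.9126.

DWL = £73.91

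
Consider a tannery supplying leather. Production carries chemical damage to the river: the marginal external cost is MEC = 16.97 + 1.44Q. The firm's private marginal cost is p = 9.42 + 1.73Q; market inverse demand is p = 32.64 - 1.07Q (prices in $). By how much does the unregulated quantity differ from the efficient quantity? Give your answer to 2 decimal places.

6.82 units

Market equilibrium (private): 9.42 + 1.73Q = 32.64 - 1.07Q → Q_m = 8.2929.
Social marginal cost = private MC + MEC = 26.39 + 3.17Q.
Set SMC = demand: 26.39 + 3.17Q = 32.64 - 1.07Q → Q* = 1.4741.
Gap = |8.2929 − 1.4741| = 6.8188.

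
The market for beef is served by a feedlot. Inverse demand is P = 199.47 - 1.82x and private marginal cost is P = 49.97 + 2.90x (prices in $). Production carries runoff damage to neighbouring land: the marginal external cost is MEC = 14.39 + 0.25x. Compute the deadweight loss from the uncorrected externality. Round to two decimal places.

Market equilibrium (private): 49.97 + 2.90x = 199.47 - 1.82x → x_m = 31.6737.
Social marginal cost = private MC + MEC = 64.36 + 3.15x.
Set SMC = demand: 64.36 + 3.15x = 199.47 - 1.82x → x* = 27.1851.
The welfare-loss triangle has base |x_m − x*| and height MEC(x_m) (the vertical gap between SMC and demand is zero at x* and MEC at x_m).
DWL = ½ × 4.4886 × 22.3084 = 50.0667.

DWL = $50.07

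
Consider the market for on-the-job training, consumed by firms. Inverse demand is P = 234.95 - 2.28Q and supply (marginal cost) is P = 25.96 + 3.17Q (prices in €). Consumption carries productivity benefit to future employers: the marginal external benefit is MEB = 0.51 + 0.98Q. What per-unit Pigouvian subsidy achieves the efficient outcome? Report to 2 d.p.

Social marginal benefit = demand + MEB = 235.46 - 1.30Q.
Set SMB = MC: 235.46 - 1.30Q = 25.96 + 3.17Q → Q* = 46.8680.
The Pigouvian subsidy equals MEB at Q*: 0.51 + 0.98×46.8680 = 46.4406.

subsidy = €46.44 per unit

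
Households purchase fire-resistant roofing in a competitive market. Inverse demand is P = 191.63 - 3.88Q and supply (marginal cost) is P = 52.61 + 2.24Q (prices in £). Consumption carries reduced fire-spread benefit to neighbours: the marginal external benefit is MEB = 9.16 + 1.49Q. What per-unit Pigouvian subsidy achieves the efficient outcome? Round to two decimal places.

subsidy = £56.85 per unit

Social marginal benefit = demand + MEB = 200.79 - 2.39Q.
Set SMB = MC: 200.79 - 2.39Q = 52.61 + 2.24Q → Q* = 32.0043.
The Pigouvian subsidy equals MEB at Q*: 9.16 + 1.49×32.0043 = 56.8464.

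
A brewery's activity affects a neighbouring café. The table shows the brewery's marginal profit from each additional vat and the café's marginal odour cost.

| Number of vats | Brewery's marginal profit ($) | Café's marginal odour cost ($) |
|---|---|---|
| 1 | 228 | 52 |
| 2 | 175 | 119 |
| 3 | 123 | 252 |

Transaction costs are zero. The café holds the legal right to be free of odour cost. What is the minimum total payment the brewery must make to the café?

$171

Efficient level: marginal profit ≥ marginal odour cost through level 2, so k* = 2.
With the café holding the right, the brewery must at least compensate total damage at k*: 52 + 119 = 171.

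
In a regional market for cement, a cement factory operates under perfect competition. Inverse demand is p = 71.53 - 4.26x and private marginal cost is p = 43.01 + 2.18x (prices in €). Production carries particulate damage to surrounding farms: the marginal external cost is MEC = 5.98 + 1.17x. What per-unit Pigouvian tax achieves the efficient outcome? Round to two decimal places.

tax = €9.45 per unit

Social marginal cost = private MC + MEC = 48.99 + 3.35x.
Set SMC = demand: 48.99 + 3.35x = 71.53 - 4.26x → x* = 2.9619.
The Pigouvian tax equals MEC at x*: 5.98 + 1.17×2.9619 = 9.4454.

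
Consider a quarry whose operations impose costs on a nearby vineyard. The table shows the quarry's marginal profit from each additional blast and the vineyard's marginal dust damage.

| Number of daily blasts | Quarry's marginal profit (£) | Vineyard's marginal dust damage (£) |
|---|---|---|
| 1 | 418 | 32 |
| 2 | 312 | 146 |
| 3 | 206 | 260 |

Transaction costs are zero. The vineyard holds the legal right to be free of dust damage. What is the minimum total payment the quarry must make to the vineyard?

£178

Efficient level: marginal profit ≥ marginal dust damage through level 2, so k* = 2.
With the vineyard holding the right, the quarry must at least compensate total damage at k*: 32 + 146 = 178.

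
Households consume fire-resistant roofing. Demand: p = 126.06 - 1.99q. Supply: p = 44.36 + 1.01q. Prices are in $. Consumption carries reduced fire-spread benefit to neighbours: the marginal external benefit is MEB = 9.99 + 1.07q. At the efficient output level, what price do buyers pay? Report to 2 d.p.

P = $31.52

Social marginal benefit = demand + MEB = 136.05 - 0.92q.
Set SMB = MC: 136.05 - 0.92q = 44.36 + 1.01q → q* = 47.5078.
Consumer price on the demand curve at q*: 126.06 − 1.99×47.5078 = 31.5195.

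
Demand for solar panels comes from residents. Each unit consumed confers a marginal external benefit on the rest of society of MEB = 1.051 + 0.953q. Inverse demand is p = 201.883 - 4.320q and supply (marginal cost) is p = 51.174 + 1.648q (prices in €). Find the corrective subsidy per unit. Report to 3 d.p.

subsidy = €29.890 per unit

Social marginal benefit = demand + MEB = 202.934 - 3.367q.
Set SMB = MC: 202.934 - 3.367q = 51.174 + 1.648q → q* = 30.2612.
The Pigouvian subsidy equals MEB at q*: 1.051 + 0.953×30.2612 = 29.8899.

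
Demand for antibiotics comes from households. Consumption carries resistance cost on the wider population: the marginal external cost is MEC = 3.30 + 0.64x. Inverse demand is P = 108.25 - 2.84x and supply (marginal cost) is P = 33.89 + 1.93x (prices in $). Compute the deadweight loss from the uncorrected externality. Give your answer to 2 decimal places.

Market equilibrium (private): 33.89 + 1.93x = 108.25 - 2.84x → x_m = 15.5891.
Social marginal benefit = demand − MEC = 104.95 - 3.48x.
Set SMB = MC: 104.95 - 3.48x = 33.89 + 1.93x → x* = 13.1349.
Height of the DWL triangle at x_m is MC(x_m) − SMB(x_m) = MEC(x_m) = 13.2770.
DWL = ½ × 2.4542 × 13.2770 = 16.2922.

DWL = $16.29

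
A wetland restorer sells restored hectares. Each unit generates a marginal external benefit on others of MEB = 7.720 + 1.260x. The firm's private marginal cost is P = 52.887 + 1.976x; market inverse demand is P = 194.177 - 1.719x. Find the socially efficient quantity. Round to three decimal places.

Social marginal cost = private MC − MEB = 45.167 + 0.716x.
Set SMC = demand: 45.167 + 0.716x = 194.177 - 1.719x → x* = 61.1951.

x* = 61.195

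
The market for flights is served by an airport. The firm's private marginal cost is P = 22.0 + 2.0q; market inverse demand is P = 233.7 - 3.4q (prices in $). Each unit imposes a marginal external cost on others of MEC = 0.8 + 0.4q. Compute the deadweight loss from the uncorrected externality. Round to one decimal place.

Market equilibrium (private): 22.0 + 2.0q = 233.7 - 3.4q → q_m = 39.2037.
Social marginal cost = private MC + MEC = 22.8 + 2.4q.
Set SMC = demand: 22.8 + 2.4q = 233.7 - 3.4q → q* = 36.3621.
Height of the DWL triangle at q_m is SMC(q_m) − demand(q_m) = MEC(q_m) = 16.4815.
DWL = ½ × 2.8416 × 16.4815 = 23.4169.

DWL = $23.4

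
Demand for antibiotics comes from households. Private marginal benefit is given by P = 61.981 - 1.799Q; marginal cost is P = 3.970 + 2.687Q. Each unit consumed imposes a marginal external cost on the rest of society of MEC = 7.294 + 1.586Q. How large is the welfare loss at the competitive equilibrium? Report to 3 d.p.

Market equilibrium (private): 3.970 + 2.687Q = 61.981 - 1.799Q → Q_m = 12.9316.
Social marginal benefit = demand − MEC = 54.687 - 3.385Q.
Set SMB = MC: 54.687 - 3.385Q = 3.970 + 2.687Q → Q* = 8.3526.
The welfare-loss triangle has base |Q_m − Q*| and height MEC(Q_m) (the vertical gap between SMB and MC is zero at Q* and MEC at Q_m).
DWL = ½ × 4.5790 × 27.8035 = 63.6561.

DWL = 63.656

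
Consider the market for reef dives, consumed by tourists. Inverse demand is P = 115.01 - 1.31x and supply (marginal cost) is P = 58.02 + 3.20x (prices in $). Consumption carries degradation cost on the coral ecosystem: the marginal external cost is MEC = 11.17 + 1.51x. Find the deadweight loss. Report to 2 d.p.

Market equilibrium (private): 58.02 + 3.20x = 115.01 - 1.31x → x_m = 12.6364.
Social marginal benefit = demand − MEC = 103.84 - 2.82x.
Set SMB = MC: 103.84 - 2.82x = 58.02 + 3.20x → x* = 7.6113.
Between x* and x_m the wedge MC − SMB runs linearly from 0 to MEC(x_m), so the loss is a triangle.
DWL = ½ × 5.0251 × 30.2509 = 76.0069.

DWL = $76.01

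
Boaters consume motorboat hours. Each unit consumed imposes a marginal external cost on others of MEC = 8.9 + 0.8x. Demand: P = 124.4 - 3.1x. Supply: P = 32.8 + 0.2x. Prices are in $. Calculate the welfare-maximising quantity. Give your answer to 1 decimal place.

x* = 20.2

Social marginal benefit = demand − MEC = 115.5 - 3.9x.
Set SMB = MC: 115.5 - 3.9x = 32.8 + 0.2x → x* = 20.1707.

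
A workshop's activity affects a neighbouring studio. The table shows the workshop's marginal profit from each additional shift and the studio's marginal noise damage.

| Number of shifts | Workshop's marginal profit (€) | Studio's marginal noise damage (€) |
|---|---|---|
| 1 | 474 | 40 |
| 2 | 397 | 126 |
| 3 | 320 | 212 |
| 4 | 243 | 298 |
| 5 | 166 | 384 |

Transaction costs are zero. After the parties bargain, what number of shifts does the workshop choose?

3

Bargaining reaches the level where marginal profit last exceeds marginal noise damage.
That holds through level 3 (320 ≥ 212) but not at 4 (243 < 298).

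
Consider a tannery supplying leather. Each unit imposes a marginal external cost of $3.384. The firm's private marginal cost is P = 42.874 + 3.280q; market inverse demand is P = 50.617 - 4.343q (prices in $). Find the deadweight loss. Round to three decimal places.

Market equilibrium (private): 42.874 + 3.280q = 50.617 - 4.343q → q_m = 1.0157.
Social marginal cost = private MC + MEC = 46.258 + 3.280q.
Set SMC = demand: 46.258 + 3.280q = 50.617 - 4.343q → q* = 0.5718.
Between q* and q_m the wedge SMC − demand runs linearly from 0 to MEC(q_m), so the loss is a triangle.
DWL = ½ × 0.4439 × 3.3840 = 0.7511.

DWL = $0.751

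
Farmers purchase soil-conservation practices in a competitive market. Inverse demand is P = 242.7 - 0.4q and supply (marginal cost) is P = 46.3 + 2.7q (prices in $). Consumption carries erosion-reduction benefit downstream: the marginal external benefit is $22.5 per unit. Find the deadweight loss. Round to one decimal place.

Market equilibrium (private): 46.3 + 2.7q = 242.7 - 0.4q → q_m = 63.3548.
Social marginal benefit = demand + MEB = 265.2 - 0.4q.
Set SMB = MC: 265.2 - 0.4q = 46.3 + 2.7q → q* = 70.6129.
The loss is the area between SMB and MC from q* to q_m; with linear curves that's a triangle of height MEB(q_m).
DWL = ½ × 7.2581 × 22.5000 = 81.6536.

DWL = $81.7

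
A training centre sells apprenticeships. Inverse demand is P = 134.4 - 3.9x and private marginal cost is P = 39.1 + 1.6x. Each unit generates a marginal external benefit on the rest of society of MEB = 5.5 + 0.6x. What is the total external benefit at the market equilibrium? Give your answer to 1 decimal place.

Market equilibrium (private): 39.1 + 1.6x = 134.4 - 3.9x → x_m = 17.3273.
Total external benefit = ∫₀^{x_m} (5.5 + 0.6x) dx = 5.5×17.3273 + ½×0.6×17.3273² = 185.3707.

185.4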